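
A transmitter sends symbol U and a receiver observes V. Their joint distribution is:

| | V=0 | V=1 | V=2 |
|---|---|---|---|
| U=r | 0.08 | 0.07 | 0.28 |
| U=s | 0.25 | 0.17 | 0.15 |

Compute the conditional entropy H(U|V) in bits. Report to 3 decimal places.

0.874 bits

Chain rule: H(U|V) = H(U,V) − H(V).
Marginals: p(U) = (0.4300, 0.5700), p(V) = (0.3300, 0.2400, 0.4300).
H(U,V) = 2.4194 bits; H(V) = 1.5455 bits.
H(U|V) = 2.4194 − 1.5455 = 0.874 bits.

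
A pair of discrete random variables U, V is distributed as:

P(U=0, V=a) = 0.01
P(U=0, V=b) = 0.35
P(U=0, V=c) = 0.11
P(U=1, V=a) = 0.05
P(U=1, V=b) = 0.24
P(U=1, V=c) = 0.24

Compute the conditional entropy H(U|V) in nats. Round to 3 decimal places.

Chain rule: H(U|V) = H(U,V) − H(V).
Marginals: p(U) = (0.4700, 0.5300), p(V) = (0.0600, 0.5900, 0.3500).
H(U,V) = 1.4911 nats; H(V) = 0.8475 nats.
H(U|V) = 1.4911 − 0.8475 = 0.644 nats.

0.644 nats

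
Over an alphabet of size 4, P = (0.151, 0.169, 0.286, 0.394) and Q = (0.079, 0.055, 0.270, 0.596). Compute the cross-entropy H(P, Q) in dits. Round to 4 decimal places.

H(P,Q) = −Σ p·log₁₀ q.
  −0.151·log₁₀(0.079) = 0.16646
  −0.169·log₁₀(0.055) = 0.21288
  −0.286·log₁₀(0.270) = 0.16263
  −0.394·log₁₀(0.596) = 0.08855
H(P,Q) = 0.6305 dits.

0.6305 dits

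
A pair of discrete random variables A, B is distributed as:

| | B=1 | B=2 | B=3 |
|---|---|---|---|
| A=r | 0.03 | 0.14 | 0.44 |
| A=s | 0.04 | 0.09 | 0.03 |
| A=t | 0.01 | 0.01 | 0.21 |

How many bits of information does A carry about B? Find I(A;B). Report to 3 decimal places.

Marginals: p(A) = (0.6100, 0.1600, 0.2300), p(B) = (0.0800, 0.2400, 0.6800).
I(A;B) = H(A) + H(B) − H(A,B).
H(A) = 1.3457, H(B) = 1.1640, H(A,B) = 2.3259.
I(A;B) = 1.3457 + 1.1640 − 2.3259 = 0.184 bits.

0.184 bits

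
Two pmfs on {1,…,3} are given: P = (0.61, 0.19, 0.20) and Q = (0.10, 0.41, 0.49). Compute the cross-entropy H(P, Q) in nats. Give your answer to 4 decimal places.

1.7167 nats

H(P,Q) = −Σ p·ln q.
  −0.61·ln(0.10) = 1.40458
  −0.19·ln(0.41) = 0.16940
  −0.20·ln(0.49) = 0.14267
H(P,Q) = 1.7167 nats.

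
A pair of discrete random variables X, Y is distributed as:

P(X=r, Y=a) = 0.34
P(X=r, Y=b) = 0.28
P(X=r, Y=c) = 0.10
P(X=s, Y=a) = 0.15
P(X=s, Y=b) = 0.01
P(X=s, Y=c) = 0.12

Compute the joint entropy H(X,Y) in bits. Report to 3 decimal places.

2.220 bits

H(X,Y) = −Σ p(x,y)·log₂ p(x,y) over all 6 cells.
  cell (r,a): −0.34·log₂0.34 = 0.5292
  cell (r,b): −0.28·log₂0.28 = 0.5142
  cell (r,c): −0.10·log₂0.10 = 0.3322
  cell (s,a): −0.15·log₂0.15 = 0.4105
  cell (s,b): −0.01·log₂0.01 = 0.0664
  cell (s,c): −0.12·log₂0.12 = 0.3671
Sum = 2.220 bits.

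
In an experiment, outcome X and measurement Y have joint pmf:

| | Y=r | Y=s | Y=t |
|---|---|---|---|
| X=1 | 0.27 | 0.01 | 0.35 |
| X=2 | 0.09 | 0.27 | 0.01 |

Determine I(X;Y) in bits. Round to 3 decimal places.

0.530 bits

Marginals: p(X) = (0.6300, 0.3700), p(Y) = (0.3600, 0.2800, 0.3600).
I(X;Y) = Σ p(x,y)·log₂[p(x,y)/(p(x)p(y))].
  (1,r): 0.27·log₂(1.1905) = 0.0679
  (1,s): 0.01·log₂(0.0567) = -0.0414
  (1,t): 0.35·log₂(1.5432) = 0.2191
  (2,r): 0.09·log₂(0.6757) = -0.0509
  (2,s): 0.27·log₂(2.6062) = 0.3731
  (2,t): 0.01·log₂(0.0751) = -0.0374
Sum = 0.530 bits.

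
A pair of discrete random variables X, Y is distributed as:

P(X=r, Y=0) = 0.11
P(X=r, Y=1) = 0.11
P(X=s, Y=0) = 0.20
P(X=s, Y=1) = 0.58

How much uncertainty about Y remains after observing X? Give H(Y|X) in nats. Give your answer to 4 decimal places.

0.5965 nats

Chain rule: H(Y|X) = H(X,Y) − H(X).
Marginals: p(X) = (0.2200, 0.7800), p(Y) = (0.3100, 0.6900).
H(X,Y) = 1.1234 nats; H(X) = 0.5269 nats.
H(Y|X) = 1.1234 − 0.5269 = 0.5965 nats.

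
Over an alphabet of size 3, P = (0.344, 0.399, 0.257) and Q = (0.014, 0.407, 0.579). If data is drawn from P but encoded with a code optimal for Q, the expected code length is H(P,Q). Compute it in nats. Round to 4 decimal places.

H(P,Q) = −Σ p·ln q.
  −0.344·ln(0.014) = 1.46843
  −0.399·ln(0.407) = 0.35868
  −0.257·ln(0.579) = 0.14044
H(P,Q) = 1.9675 nats.

1.9675 nats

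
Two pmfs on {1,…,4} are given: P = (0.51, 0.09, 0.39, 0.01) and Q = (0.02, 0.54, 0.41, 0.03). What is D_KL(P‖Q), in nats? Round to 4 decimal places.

1.4600 nats

D(P‖Q) = Σ p·ln(p/q).
  0.51·ln(0.51/0.02) = 1.65173
  0.09·ln(0.09/0.54) = -0.16126
  0.39·ln(0.39/0.41) = -0.01950
  0.01·ln(0.01/0.03) = -0.01099
D(P‖Q) = 1.4600 nats.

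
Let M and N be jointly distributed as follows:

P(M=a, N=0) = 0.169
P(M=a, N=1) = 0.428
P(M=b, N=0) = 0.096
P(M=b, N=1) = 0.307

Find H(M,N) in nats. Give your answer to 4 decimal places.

H(M,N) = −Σ p(x,y)·ln p(x,y) over all 4 cells.
  cell (a,0): −0.169·ln0.169 = 0.30046
  cell (a,1): −0.428·ln0.428 = 0.36321
  cell (b,0): −0.096·ln0.096 = 0.22497
  cell (b,1): −0.307·ln0.307 = 0.36254
Sum = 1.2512 nats.

1.2512 nats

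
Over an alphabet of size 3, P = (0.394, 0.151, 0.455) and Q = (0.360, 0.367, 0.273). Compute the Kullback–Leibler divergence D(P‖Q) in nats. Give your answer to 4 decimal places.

D(P‖Q) = Σ p·ln(p/q).
  0.394·ln(0.394/0.360) = 0.03556
  0.151·ln(0.151/0.367) = -0.13410
  0.455·ln(0.455/0.273) = 0.23243
D(P‖Q) = 0.1339 nats.

0.1339 nats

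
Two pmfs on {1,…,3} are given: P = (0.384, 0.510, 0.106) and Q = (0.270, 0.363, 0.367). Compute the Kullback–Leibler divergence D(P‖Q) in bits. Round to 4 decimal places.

0.2554 bits

D(P‖Q) = Σ p·log₂(p/q).
  0.384·log₂(0.384/0.270) = 0.19513
  0.510·log₂(0.510/0.363) = 0.25017
  0.106·log₂(0.106/0.367) = -0.18992
D(P‖Q) = 0.2554 bits.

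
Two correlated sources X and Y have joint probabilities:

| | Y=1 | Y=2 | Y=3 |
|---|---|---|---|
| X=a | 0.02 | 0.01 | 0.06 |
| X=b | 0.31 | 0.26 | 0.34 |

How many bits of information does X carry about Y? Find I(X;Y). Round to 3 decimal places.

0.022 bits

Marginals: p(X) = (0.0900, 0.9100), p(Y) = (0.3300, 0.2700, 0.4000).
I(X;Y) = H(X) + H(Y) − H(X,Y).
H(X) = 0.4365, H(Y) = 1.5666, H(X,Y) = 1.9811.
I(X;Y) = 0.4365 + 1.5666 − 1.9811 = 0.022 bits.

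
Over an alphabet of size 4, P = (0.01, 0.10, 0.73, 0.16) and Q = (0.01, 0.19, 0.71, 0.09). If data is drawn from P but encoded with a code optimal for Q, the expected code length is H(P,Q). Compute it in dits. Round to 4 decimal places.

0.3680 dits

H(P,Q) = −Σ p·log₁₀ q.
  −0.01·log₁₀(0.01) = 0.02000
  −0.10·log₁₀(0.19) = 0.07212
  −0.73·log₁₀(0.71) = 0.10858
  −0.16·log₁₀(0.09) = 0.16732
H(P,Q) = 0.3680 dits.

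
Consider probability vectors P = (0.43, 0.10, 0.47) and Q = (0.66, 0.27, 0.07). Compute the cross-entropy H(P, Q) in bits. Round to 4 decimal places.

2.2498 bits

H(P,Q) = −Σ p·log₂ q.
  −0.43·log₂(0.66) = 0.25777
  −0.10·log₂(0.27) = 0.18890
  −0.47·log₂(0.07) = 1.80316
H(P,Q) = 2.2498 bits.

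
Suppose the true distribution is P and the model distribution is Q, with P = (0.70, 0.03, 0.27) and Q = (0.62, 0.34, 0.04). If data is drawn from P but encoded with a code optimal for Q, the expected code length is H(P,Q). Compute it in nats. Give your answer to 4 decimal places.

H(P,Q) = −Σ p·ln q.
  −0.70·ln(0.62) = 0.33463
  −0.03·ln(0.34) = 0.03236
  −0.27·ln(0.04) = 0.86910
H(P,Q) = 1.2361 nats.

1.2361 nats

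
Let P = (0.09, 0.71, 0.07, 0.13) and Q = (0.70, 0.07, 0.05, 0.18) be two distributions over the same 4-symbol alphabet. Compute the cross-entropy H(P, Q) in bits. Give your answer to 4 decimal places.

3.3944 bits

H(P,Q) = −Σ p·log₂ q.
  −0.09·log₂(0.70) = 0.04631
  −0.71·log₂(0.07) = 2.72392
  −0.07·log₂(0.05) = 0.30253
  −0.13·log₂(0.18) = 0.32161
H(P,Q) = 3.3944 bits.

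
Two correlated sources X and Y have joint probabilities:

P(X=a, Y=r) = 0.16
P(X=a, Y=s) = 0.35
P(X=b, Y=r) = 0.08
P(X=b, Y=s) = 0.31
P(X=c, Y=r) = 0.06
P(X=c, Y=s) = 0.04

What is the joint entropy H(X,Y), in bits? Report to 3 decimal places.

H(X,Y) = −Σ p(x,y)·log₂ p(x,y) over all 6 cells.
  cell (a,r): −0.16·log₂0.16 = 0.4230
  cell (a,s): −0.35·log₂0.35 = 0.5301
  cell (b,r): −0.08·log₂0.08 = 0.2915
  cell (b,s): −0.31·log₂0.31 = 0.5238
  cell (c,r): −0.06·log₂0.06 = 0.2435
  cell (c,s): −0.04·log₂0.04 = 0.1858
Sum = 2.198 bits.

2.198 bits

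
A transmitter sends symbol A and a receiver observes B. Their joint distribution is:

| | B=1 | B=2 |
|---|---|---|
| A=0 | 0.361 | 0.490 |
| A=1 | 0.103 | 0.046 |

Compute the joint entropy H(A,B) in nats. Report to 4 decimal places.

1.0931 nats

H(A,B) = −Σ p(x,y)·ln p(x,y) over all 4 cells.
  cell (0,1): −0.361·ln0.361 = 0.36781
  cell (0,2): −0.490·ln0.490 = 0.34954
  cell (1,1): −0.103·ln0.103 = 0.23412
  cell (1,2): −0.046·ln0.046 = 0.14164
Sum = 1.0931 nats.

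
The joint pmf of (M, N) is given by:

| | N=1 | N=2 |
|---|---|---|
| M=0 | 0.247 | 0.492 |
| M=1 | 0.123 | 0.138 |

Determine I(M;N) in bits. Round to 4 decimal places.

0.0110 bits

Marginals: p(M) = (0.7390, 0.2610), p(N) = (0.3700, 0.6300).
I(M;N) = Σ p(x,y)·log₂[p(x,y)/(p(x)p(y))].
  (0,1): 0.247·log₂(0.9033) = -0.03623
  (0,2): 0.492·log₂(1.0568) = 0.03919
  (1,1): 0.123·log₂(1.2737) = 0.04293
  (1,2): 0.138·log₂(0.8393) = -0.03489
Sum = 0.0110 bits.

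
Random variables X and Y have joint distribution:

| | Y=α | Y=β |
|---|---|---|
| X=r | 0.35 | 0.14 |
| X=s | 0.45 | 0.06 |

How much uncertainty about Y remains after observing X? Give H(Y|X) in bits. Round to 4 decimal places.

0.6894 bits

Chain rule: H(Y|X) = H(X,Y) − H(X).
Marginals: p(X) = (0.4900, 0.5100), p(Y) = (0.8000, 0.2000).
H(X,Y) = 1.6891 bits; H(X) = 0.9997 bits.
H(Y|X) = 1.6891 − 0.9997 = 0.6894 bits.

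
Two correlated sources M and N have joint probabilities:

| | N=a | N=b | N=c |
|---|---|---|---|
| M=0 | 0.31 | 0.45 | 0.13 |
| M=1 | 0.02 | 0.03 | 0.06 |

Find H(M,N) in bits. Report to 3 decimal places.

1.933 bits

H(M,N) = −Σ p(x,y)·log₂ p(x,y) over all 6 cells.
  cell (0,a): −0.31·log₂0.31 = 0.5238
  cell (0,b): −0.45·log₂0.45 = 0.5184
  cell (0,c): −0.13·log₂0.13 = 0.3826
  cell (1,a): −0.02·log₂0.02 = 0.1129
  cell (1,b): −0.03·log₂0.03 = 0.1518
  cell (1,c): −0.06·log₂0.06 = 0.2435
Sum = 1.933 bits.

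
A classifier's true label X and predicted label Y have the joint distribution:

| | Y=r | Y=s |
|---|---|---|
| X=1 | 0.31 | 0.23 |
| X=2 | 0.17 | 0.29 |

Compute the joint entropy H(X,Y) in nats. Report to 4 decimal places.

1.3613 nats

H(X,Y) = −Σ p(x,y)·ln p(x,y) over all 4 cells.
  cell (1,r): −0.31·ln0.31 = 0.36307
  cell (1,s): −0.23·ln0.23 = 0.33803
  cell (2,r): −0.17·ln0.17 = 0.30123
  cell (2,s): −0.29·ln0.29 = 0.35898
Sum = 1.3613 nats.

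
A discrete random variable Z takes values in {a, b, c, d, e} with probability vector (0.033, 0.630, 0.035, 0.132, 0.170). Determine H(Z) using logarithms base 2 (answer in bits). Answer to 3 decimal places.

H(Z) = −Σ p·log₂ p.
  −(0.033)·log₂(0.033) = 0.1624
  −(0.630)·log₂(0.630) = 0.4199
  −(0.035)·log₂(0.035) = 0.1693
  −(0.132)·log₂(0.132) = 0.3856
  −(0.170)·log₂(0.170) = 0.4346
Sum: 0.1624 + 0.4199 + 0.1693 + 0.3856 + 0.4346 = 1.572 bits.

1.572 bits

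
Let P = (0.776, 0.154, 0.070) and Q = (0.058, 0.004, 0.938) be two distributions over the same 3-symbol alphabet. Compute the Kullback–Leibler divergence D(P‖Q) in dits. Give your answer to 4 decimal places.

D(P‖Q) = Σ p·log₁₀(p/q).
  0.776·log₁₀(0.776/0.058) = 0.87411
  0.154·log₁₀(0.154/0.004) = 0.24416
  0.070·log₁₀(0.070/0.938) = -0.07890
D(P‖Q) = 1.0394 dits.

1.0394 dits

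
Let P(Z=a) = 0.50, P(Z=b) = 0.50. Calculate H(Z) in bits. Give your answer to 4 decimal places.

1.0000 bits

H(Z) = −Σ p·log₂ p.
  −(0.50)·log₂(0.50) = 0.50000
  −(0.50)·log₂(0.50) = 0.50000
Sum: 0.50000 + 0.50000 = 1.0000 bits.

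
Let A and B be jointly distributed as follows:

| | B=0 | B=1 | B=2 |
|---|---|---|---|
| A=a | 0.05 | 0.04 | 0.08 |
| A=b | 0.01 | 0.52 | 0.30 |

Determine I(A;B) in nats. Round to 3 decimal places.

0.089 nats

Marginals: p(A) = (0.1700, 0.8300), p(B) = (0.0600, 0.5600, 0.3800).
I(A;B) = Σ p(x,y)·ln[p(x,y)/(p(x)p(y))].
  (a,0): 0.05·ln(4.9020) = 0.0795
  (a,1): 0.04·ln(0.4202) = -0.0347
  (a,2): 0.08·ln(1.2384) = 0.0171
  (b,0): 0.01·ln(0.2008) = -0.0161
  (b,1): 0.52·ln(1.1188) = 0.0584
  (b,2): 0.30·ln(0.9512) = -0.0150
Sum = 0.089 nats.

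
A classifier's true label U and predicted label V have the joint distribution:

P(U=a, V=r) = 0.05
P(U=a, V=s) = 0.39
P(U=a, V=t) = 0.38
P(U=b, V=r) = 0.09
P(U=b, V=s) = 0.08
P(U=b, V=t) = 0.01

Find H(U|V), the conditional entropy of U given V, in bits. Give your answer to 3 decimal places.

0.508 bits

Marginals: p(U) = (0.8200, 0.1800), p(V) = (0.1400, 0.4700, 0.3900).
H(U|V) = Σ p(V) · H(U|V=·).
  V=r: p=0.1400, H(U|V=r) = 0.9403
  V=s: p=0.4700, H(U|V=s) = 0.6582
  V=t: p=0.3900, H(U|V=t) = 0.1720
Weighted sum = 0.508 bits.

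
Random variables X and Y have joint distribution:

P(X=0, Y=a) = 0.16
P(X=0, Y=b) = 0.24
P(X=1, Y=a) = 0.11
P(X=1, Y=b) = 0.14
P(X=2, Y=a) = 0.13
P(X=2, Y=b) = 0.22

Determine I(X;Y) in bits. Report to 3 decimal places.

0.002 bits

Marginals: p(X) = (0.4000, 0.2500, 0.3500), p(Y) = (0.4000, 0.6000).
I(X;Y) = Σ p(x,y)·log₂[p(x,y)/(p(x)p(y))].
  (0,a): 0.16·log₂(1.0000) = 0.0000
  (0,b): 0.24·log₂(1.0000) = 0.0000
  (1,a): 0.11·log₂(1.1000) = 0.0151
  (1,b): 0.14·log₂(0.9333) = -0.0139
  (2,a): 0.13·log₂(0.9286) = -0.0139
  (2,b): 0.22·log₂(1.0476) = 0.0148
Sum = 0.002 bits.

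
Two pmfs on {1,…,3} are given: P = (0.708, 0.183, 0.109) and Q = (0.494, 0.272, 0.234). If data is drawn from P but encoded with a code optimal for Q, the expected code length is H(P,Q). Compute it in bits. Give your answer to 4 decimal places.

1.2925 bits

H(P,Q) = −Σ p·log₂ q.
  −0.708·log₂(0.494) = 0.72033
  −0.183·log₂(0.272) = 0.34373
  −0.109·log₂(0.234) = 0.22840
H(P,Q) = 1.2925 bits.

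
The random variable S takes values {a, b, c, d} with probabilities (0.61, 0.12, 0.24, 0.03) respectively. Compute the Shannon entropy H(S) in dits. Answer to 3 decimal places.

H(S) = −Σ p·log₁₀ p.
  −(0.61)·log₁₀(0.61) = 0.1309
  −(0.12)·log₁₀(0.12) = 0.1105
  −(0.24)·log₁₀(0.24) = 0.1487
  −(0.03)·log₁₀(0.03) = 0.0457
Sum: 0.1309 + 0.1105 + 0.1487 + 0.0457 = 0.436 dits.

0.436 dits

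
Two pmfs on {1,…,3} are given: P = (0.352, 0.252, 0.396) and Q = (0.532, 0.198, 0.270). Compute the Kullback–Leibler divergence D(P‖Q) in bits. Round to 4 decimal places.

D(P‖Q) = Σ p·log₂(p/q).
  0.352·log₂(0.352/0.532) = -0.20974
  0.252·log₂(0.252/0.198) = 0.08768
  0.396·log₂(0.396/0.270) = 0.21881
D(P‖Q) = 0.0967 bits.

0.0967 bits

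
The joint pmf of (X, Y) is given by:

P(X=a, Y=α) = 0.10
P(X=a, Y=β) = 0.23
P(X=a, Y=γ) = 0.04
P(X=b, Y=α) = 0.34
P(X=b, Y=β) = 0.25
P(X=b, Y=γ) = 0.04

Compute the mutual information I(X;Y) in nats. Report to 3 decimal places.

Marginals: p(X) = (0.3700, 0.6300), p(Y) = (0.4400, 0.4800, 0.0800).
I(X;Y) = H(X) + H(Y) − H(X,Y).
H(X) = 0.6590, H(Y) = 0.9156, H(X,Y) = 1.5392.
I(X;Y) = 0.6590 + 0.9156 − 1.5392 = 0.035 nats.

0.035 nats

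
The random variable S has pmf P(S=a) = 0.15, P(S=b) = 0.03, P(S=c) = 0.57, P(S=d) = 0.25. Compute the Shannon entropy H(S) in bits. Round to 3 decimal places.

H(S) = −Σ p·log₂ p.
  −(0.15)·log₂(0.15) = 0.4105
  −(0.03)·log₂(0.03) = 0.1518
  −(0.57)·log₂(0.57) = 0.4623
  −(0.25)·log₂(0.25) = 0.5000
Sum: 0.4105 + 0.1518 + 0.4623 + 0.5000 = 1.525 bits.

1.525 bits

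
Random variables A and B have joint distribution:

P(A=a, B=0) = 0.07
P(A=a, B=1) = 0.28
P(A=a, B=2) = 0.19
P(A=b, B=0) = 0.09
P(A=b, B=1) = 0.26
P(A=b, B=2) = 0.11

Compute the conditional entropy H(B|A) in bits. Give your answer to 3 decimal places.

1.411 bits

Marginals: p(A) = (0.5400, 0.4600), p(B) = (0.1600, 0.5400, 0.3000).
H(B|A) = Σ p(A) · H(B|A=·).
  A=a: p=0.5400, H(B|A=a) = 1.4036
  A=b: p=0.4600, H(B|A=b) = 1.4193
Weighted sum = 1.411 bits.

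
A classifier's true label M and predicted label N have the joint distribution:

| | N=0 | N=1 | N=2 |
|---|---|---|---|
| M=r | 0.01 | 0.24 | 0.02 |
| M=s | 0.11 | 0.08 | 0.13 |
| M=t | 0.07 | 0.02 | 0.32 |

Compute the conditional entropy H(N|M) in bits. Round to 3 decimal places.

1.042 bits

Marginals: p(M) = (0.2700, 0.3200, 0.4100), p(N) = (0.1900, 0.3400, 0.4700).
H(N|M) = Σ p(M) · H(N|M=·).
  M=r: p=0.2700, H(N|M=r) = 0.6053
  M=s: p=0.3200, H(N|M=s) = 1.5575
  M=t: p=0.4100, H(N|M=t) = 0.9270
Weighted sum = 1.042 bits.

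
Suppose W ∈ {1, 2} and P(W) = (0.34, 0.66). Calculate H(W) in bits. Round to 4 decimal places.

0.9248 bits

H(W) = −Σ p·log₂ p.
  −(0.34)·log₂(0.34) = 0.52917
  −(0.66)·log₂(0.66) = 0.39564
Sum: 0.52917 + 0.39564 = 0.9248 bits.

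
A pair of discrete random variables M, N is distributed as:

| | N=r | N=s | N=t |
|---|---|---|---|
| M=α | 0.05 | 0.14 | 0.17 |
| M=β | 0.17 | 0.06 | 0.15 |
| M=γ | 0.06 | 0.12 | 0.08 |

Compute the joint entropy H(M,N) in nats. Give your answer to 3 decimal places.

H(M,N) = −Σ p(x,y)·ln p(x,y) over all 9 cells.
  cell (α,r): −0.05·ln0.05 = 0.1498
  cell (α,s): −0.14·ln0.14 = 0.2753
  cell (α,t): −0.17·ln0.17 = 0.3012
  cell (β,r): −0.17·ln0.17 = 0.3012
  cell (β,s): −0.06·ln0.06 = 0.1688
  cell (β,t): −0.15·ln0.15 = 0.2846
  cell (γ,r): −0.06·ln0.06 = 0.1688
  cell (γ,s): −0.12·ln0.12 = 0.2544
  cell (γ,t): −0.08·ln0.08 = 0.2021
Sum = 2.106 nats.

2.106 nats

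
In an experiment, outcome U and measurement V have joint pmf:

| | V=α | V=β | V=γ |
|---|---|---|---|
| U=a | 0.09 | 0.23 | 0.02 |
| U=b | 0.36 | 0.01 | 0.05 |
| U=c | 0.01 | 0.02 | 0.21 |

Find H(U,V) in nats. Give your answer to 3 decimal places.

H(U,V) = −Σ p(x,y)·ln p(x,y) over all 9 cells.
  cell (a,α): −0.09·ln0.09 = 0.2167
  cell (a,β): −0.23·ln0.23 = 0.3380
  cell (a,γ): −0.02·ln0.02 = 0.0782
  cell (b,α): −0.36·ln0.36 = 0.3678
  cell (b,β): −0.01·ln0.01 = 0.0461
  cell (b,γ): −0.05·ln0.05 = 0.1498
  cell (c,α): −0.01·ln0.01 = 0.0461
  cell (c,β): −0.02·ln0.02 = 0.0782
  cell (c,γ): −0.21·ln0.21 = 0.3277
Sum = 1.649 nats.

1.649 nats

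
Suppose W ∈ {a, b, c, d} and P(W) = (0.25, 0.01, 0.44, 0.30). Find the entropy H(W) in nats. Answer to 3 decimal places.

1.115 nats

H(W) = −Σ p·ln p.
  −(0.25)·ln(0.25) = 0.3466
  −(0.01)·ln(0.01) = 0.0461
  −(0.44)·ln(0.44) = 0.3612
  −(0.30)·ln(0.30) = 0.3612
Sum: 0.3466 + 0.0461 + 0.3612 + 0.3612 = 1.115 nats.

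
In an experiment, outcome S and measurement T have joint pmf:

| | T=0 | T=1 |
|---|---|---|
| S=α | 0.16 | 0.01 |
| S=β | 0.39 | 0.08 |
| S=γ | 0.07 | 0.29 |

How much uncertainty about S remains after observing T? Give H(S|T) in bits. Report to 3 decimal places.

Marginals: p(S) = (0.1700, 0.4700, 0.3600), p(T) = (0.6200, 0.3800).
H(S|T) = Σ p(T) · H(S|T=·).
  T=0: p=0.6200, H(S|T=0) = 1.2803
  T=1: p=0.3800, H(S|T=1) = 0.9089
Weighted sum = 1.139 bits.

1.139 bits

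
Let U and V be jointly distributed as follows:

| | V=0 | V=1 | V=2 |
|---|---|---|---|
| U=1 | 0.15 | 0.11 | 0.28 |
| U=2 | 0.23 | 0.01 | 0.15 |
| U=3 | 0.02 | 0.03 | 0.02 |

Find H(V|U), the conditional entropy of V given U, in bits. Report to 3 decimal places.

Chain rule: H(V|U) = H(U,V) − H(U).
Marginals: p(U) = (0.5400, 0.3900, 0.0700), p(V) = (0.4000, 0.1500, 0.4500).
H(U,V) = 2.6172 bits; H(U) = 1.2784 bits.
H(V|U) = 2.6172 − 1.2784 = 1.339 bits.

1.339 bits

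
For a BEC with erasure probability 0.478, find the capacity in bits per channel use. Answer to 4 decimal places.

0.5220 bits

Binary erasure channel: capacity C = 1 − ε.
C = 1 − 0.478 = 0.5220 bits per channel use.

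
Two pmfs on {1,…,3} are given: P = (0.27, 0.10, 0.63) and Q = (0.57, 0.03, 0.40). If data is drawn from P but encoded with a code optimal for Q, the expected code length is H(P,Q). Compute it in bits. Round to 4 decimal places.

H(P,Q) = −Σ p·log₂ q.
  −0.27·log₂(0.57) = 0.21896
  −0.10·log₂(0.03) = 0.50589
  −0.63·log₂(0.40) = 0.83281
H(P,Q) = 1.5577 bits.

1.5577 bits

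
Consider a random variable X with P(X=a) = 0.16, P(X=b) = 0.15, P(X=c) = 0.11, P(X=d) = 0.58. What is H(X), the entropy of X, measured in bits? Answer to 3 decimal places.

1.640 bits

H(X) = −Σ p·log₂ p.
  −(0.16)·log₂(0.16) = 0.4230
  −(0.15)·log₂(0.15) = 0.4105
  −(0.11)·log₂(0.11) = 0.3503
  −(0.58)·log₂(0.58) = 0.4558
Sum: 0.4230 + 0.4105 + 0.3503 + 0.4558 = 1.640 bits.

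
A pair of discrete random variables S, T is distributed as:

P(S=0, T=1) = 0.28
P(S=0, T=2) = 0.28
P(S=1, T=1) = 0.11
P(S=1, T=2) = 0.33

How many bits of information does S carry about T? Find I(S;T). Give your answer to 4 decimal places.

Marginals: p(S) = (0.5600, 0.4400), p(T) = (0.3900, 0.6100).
I(S;T) = Σ p(x,y)·log₂[p(x,y)/(p(x)p(y))].
  (0,1): 0.28·log₂(1.2821) = 0.10037
  (0,2): 0.28·log₂(0.8197) = -0.08033
  (1,1): 0.11·log₂(0.6410) = -0.07057
  (1,2): 0.33·log₂(1.2295) = 0.09837
Sum = 0.0478 bits.

0.0478 bits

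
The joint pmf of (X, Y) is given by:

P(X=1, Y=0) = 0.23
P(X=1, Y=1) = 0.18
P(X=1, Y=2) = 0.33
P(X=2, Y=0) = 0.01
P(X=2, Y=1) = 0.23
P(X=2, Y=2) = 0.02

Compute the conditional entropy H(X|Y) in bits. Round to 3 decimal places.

Marginals: p(X) = (0.7400, 0.2600), p(Y) = (0.2400, 0.4100, 0.3500).
H(X|Y) = Σ p(Y) · H(X|Y=·).
  Y=0: p=0.2400, H(X|Y=0) = 0.2499
  Y=1: p=0.4100, H(X|Y=1) = 0.9892
  Y=2: p=0.3500, H(X|Y=2) = 0.3160
Weighted sum = 0.576 bits.

0.576 bits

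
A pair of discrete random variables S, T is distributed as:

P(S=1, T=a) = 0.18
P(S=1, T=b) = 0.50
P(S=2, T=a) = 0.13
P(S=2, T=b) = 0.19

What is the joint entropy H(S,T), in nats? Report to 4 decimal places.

H(S,T) = −Σ p(x,y)·ln p(x,y) over all 4 cells.
  cell (1,a): −0.18·ln0.18 = 0.30866
  cell (1,b): −0.50·ln0.50 = 0.34657
  cell (2,a): −0.13·ln0.13 = 0.26523
  cell (2,b): −0.19·ln0.19 = 0.31554
Sum = 1.2360 nats.

1.2360 nats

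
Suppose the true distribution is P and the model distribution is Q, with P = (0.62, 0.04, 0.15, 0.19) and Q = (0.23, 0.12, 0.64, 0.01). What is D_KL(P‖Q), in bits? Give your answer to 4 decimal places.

1.3167 bits

D(P‖Q) = Σ p·log₂(p/q).
  0.62·log₂(0.62/0.23) = 0.88699
  0.04·log₂(0.04/0.12) = -0.06340
  0.15·log₂(0.15/0.64) = -0.31397
  0.19·log₂(0.19/0.01) = 0.80711
D(P‖Q) = 1.3167 bits.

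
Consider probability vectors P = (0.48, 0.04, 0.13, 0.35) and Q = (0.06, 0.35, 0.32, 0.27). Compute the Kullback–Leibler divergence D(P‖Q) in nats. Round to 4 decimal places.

D(P‖Q) = Σ p·ln(p/q).
  0.48·ln(0.48/0.06) = 0.99813
  0.04·ln(0.04/0.35) = -0.08676
  0.13·ln(0.13/0.32) = -0.11710
  0.35·ln(0.35/0.27) = 0.09083
D(P‖Q) = 0.8851 nats.

0.8851 nats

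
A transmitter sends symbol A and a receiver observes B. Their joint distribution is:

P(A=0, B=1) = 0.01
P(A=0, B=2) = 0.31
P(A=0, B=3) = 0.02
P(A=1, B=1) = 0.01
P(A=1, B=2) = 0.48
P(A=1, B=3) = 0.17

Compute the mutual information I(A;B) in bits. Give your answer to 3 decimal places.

Marginals: p(A) = (0.3400, 0.6600), p(B) = (0.0200, 0.7900, 0.1900).
I(A;B) = Σ p(x,y)·log₂[p(x,y)/(p(x)p(y))].
  (0,1): 0.01·log₂(1.4706) = 0.0056
  (0,2): 0.31·log₂(1.1541) = 0.0641
  (0,3): 0.02·log₂(0.3096) = -0.0338
  (1,1): 0.01·log₂(0.7576) = -0.0040
  (1,2): 0.48·log₂(0.9206) = -0.0573
  (1,3): 0.17·log₂(1.3557) = 0.0746
Sum = 0.049 bits.

0.049 bits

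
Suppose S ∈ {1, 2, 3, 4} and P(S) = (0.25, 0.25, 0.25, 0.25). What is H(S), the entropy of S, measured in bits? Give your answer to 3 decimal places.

H(S) = −Σ p·log₂ p.
  −(0.25)·log₂(0.25) = 0.5000
  −(0.25)·log₂(0.25) = 0.5000
  −(0.25)·log₂(0.25) = 0.5000
  −(0.25)·log₂(0.25) = 0.5000
Sum: 0.5000 + 0.5000 + 0.5000 + 0.5000 = 2.000 bits.

2.000 bits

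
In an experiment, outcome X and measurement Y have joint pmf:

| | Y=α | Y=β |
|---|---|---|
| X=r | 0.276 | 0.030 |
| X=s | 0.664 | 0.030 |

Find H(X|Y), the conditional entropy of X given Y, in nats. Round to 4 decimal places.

Chain rule: H(X|Y) = H(X,Y) − H(Y).
Marginals: p(X) = (0.3060, 0.6940), p(Y) = (0.9400, 0.0600).
H(X,Y) = 0.8376 nats; H(Y) = 0.2270 nats.
H(X|Y) = 0.8376 − 0.2270 = 0.6106 nats.

0.6106 nats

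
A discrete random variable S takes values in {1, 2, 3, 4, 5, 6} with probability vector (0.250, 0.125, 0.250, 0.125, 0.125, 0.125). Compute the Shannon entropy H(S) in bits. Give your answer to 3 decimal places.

H(S) = −Σ p·log₂ p.
  −(0.250)·log₂(0.250) = 0.5000
  −(0.125)·log₂(0.125) = 0.3750
  −(0.250)·log₂(0.250) = 0.5000
  −(0.125)·log₂(0.125) = 0.3750
  −(0.125)·log₂(0.125) = 0.3750
  −(0.125)·log₂(0.125) = 0.3750
Sum: 0.5000 + 0.3750 + 0.5000 + 0.3750 + 0.3750 + 0.3750 = 2.500 bits.

2.500 bits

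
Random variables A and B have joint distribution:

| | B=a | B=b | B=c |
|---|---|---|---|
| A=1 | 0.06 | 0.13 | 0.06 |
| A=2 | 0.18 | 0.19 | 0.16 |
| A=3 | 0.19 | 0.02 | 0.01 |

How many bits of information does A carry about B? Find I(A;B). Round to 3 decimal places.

Marginals: p(A) = (0.2500, 0.5300, 0.2200), p(B) = (0.4300, 0.3400, 0.2300).
I(A;B) = Σ p(x,y)·log₂[p(x,y)/(p(x)p(y))].
  (1,a): 0.06·log₂(0.5581) = -0.0505
  (1,b): 0.13·log₂(1.5294) = 0.0797
  (1,c): 0.06·log₂(1.0435) = 0.0037
  (2,a): 0.18·log₂(0.7898) = -0.0613
  (2,b): 0.19·log₂(1.0544) = 0.0145
  (2,c): 0.16·log₂(1.3126) = 0.0628
  (3,a): 0.19·log₂(2.0085) = 0.1912
  (3,b): 0.02·log₂(0.2674) = -0.0381
  (3,c): 0.01·log₂(0.1976) = -0.0234
Sum = 0.179 bits.

0.179 bits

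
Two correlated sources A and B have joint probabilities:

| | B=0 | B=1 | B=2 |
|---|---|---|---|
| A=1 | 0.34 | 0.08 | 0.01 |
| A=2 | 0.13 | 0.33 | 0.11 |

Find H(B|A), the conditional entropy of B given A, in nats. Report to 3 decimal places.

Chain rule: H(B|A) = H(A,B) − H(A).
Marginals: p(A) = (0.4300, 0.5700), p(B) = (0.4700, 0.4100, 0.1200).
H(A,B) = 1.4888 nats; H(A) = 0.6833 nats.
H(B|A) = 1.4888 − 0.6833 = 0.805 nats.

0.805 nats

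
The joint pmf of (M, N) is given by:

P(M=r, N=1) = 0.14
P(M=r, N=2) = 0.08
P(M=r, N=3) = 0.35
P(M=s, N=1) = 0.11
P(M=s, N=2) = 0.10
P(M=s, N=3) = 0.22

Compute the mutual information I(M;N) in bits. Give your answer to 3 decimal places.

Marginals: p(M) = (0.5700, 0.4300), p(N) = (0.2500, 0.1800, 0.5700).
I(M;N) = H(M) + H(N) − H(M,N).
H(M) = 0.9858, H(N) = 1.4076, H(M,N) = 2.3818.
I(M;N) = 0.9858 + 1.4076 − 2.3818 = 0.012 bits.

0.012 bits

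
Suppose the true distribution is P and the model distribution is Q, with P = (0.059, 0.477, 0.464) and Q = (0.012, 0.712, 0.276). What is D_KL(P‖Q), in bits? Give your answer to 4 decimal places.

0.2077 bits

D(P‖Q) = Σ p·log₂(p/q).
  0.059·log₂(0.059/0.012) = 0.13556
  0.477·log₂(0.477/0.712) = -0.27565
  0.464·log₂(0.464/0.276) = 0.34775
D(P‖Q) = 0.2077 bits.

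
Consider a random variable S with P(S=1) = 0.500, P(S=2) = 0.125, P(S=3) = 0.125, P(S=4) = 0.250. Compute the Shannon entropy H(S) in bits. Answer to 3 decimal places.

H(S) = −Σ p·log₂ p.
  −(0.500)·log₂(0.500) = 0.5000
  −(0.125)·log₂(0.125) = 0.3750
  −(0.125)·log₂(0.125) = 0.3750
  −(0.250)·log₂(0.250) = 0.5000
Sum: 0.5000 + 0.3750 + 0.3750 + 0.5000 = 1.750 bits.

1.750 bits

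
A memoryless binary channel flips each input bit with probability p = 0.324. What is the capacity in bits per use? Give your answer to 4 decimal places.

0.0913 bits

Binary symmetric channel: C = 1 − h₂(ε) where h₂ is the binary entropy function.
h₂(0.324) = −0.324·log₂0.324 − 0.676·log₂0.676 = 0.9087.
C = 1 − 0.9087 = 0.0913 bits per channel use.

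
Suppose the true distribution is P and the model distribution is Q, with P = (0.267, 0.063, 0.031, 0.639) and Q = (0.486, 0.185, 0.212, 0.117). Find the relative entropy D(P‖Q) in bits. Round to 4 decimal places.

1.1505 bits

D(P‖Q) = Σ p·log₂(p/q).
  0.267·log₂(0.267/0.486) = -0.23072
  0.063·log₂(0.063/0.185) = -0.09791
  0.031·log₂(0.031/0.212) = -0.08599
  0.639·log₂(0.639/0.117) = 1.56511
D(P‖Q) = 1.1505 bits.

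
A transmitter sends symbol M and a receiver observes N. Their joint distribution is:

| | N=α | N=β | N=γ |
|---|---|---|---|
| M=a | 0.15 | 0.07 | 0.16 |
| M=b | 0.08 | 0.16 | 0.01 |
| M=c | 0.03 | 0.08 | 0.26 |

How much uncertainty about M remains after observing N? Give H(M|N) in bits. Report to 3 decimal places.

Marginals: p(M) = (0.3800, 0.2500, 0.3700), p(N) = (0.2600, 0.3100, 0.4300).
H(M|N) = Σ p(N) · H(M|N=·).
  N=α: p=0.2600, H(M|N=α) = 1.3405
  N=β: p=0.3100, H(M|N=β) = 1.4816
  N=γ: p=0.4300, H(M|N=γ) = 1.0958
Weighted sum = 1.279 bits.

1.279 bits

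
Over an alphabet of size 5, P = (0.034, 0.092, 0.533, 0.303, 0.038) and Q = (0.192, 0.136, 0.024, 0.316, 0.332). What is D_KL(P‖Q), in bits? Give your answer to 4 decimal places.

2.1101 bits

D(P‖Q) = Σ p·log₂(p/q).
  0.034·log₂(0.034/0.192) = -0.08491
  0.092·log₂(0.092/0.136) = -0.05188
  0.533·log₂(0.533/0.024) = 2.38412
  0.303·log₂(0.303/0.316) = -0.01836
  0.038·log₂(0.038/0.332) = -0.11883
D(P‖Q) = 2.1101 bits.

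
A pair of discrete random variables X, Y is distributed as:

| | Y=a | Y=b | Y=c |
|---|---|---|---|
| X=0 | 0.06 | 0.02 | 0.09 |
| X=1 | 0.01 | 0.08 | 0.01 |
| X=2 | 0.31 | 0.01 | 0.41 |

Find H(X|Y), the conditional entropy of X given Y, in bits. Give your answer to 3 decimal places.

Marginals: p(X) = (0.1700, 0.1000, 0.7300), p(Y) = (0.3800, 0.1100, 0.5100).
H(X|Y) = Σ p(Y) · H(X|Y=·).
  Y=a: p=0.3800, H(X|Y=a) = 0.7982
  Y=b: p=0.1100, H(X|Y=b) = 1.0958
  Y=c: p=0.5100, H(X|Y=c) = 0.8060
Weighted sum = 0.835 bits.

0.835 bits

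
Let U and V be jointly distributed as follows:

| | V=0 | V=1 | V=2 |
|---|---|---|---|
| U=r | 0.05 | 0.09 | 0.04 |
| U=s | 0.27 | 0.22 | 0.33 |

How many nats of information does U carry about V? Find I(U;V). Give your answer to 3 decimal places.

Marginals: p(U) = (0.1800, 0.8200), p(V) = (0.3200, 0.3100, 0.3700).
I(U;V) = H(U) + H(V) − H(U,V).
H(U) = 0.4714, H(V) = 1.0956, H(U,V) = 1.5477.
I(U;V) = 0.4714 + 1.0956 − 1.5477 = 0.019 nats.

0.019 nats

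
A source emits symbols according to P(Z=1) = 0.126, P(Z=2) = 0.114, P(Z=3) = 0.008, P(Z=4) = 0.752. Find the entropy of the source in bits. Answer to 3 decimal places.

H(Z) = −Σ p·log₂ p.
  −(0.126)·log₂(0.126) = 0.3766
  −(0.114)·log₂(0.114) = 0.3571
  −(0.008)·log₂(0.008) = 0.0557
  −(0.752)·log₂(0.752) = 0.3092
Sum: 0.3766 + 0.3571 + 0.0557 + 0.3092 = 1.099 bits.

1.099 bits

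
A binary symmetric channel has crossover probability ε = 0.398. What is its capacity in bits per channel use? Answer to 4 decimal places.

0.0302 bits

Binary symmetric channel: C = 1 − h₂(ε) where h₂ is the binary entropy function.
h₂(0.398) = −0.398·log₂0.398 − 0.602·log₂0.602 = 0.9698.
C = 1 − 0.9698 = 0.0302 bits per channel use.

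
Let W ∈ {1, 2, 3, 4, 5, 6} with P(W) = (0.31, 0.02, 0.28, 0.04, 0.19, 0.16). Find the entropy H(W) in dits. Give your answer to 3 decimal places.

0.667 dits

H(W) = −Σ p·log₁₀ p.
  −(0.31)·log₁₀(0.31) = 0.1577
  −(0.02)·log₁₀(0.02) = 0.0340
  −(0.28)·log₁₀(0.28) = 0.1548
  −(0.04)·log₁₀(0.04) = 0.0559
  −(0.19)·log₁₀(0.19) = 0.1370
  −(0.16)·log₁₀(0.16) = 0.1273
Sum: 0.1577 + 0.0340 + 0.1548 + 0.0559 + 0.1370 + 0.1273 = 0.667 dits.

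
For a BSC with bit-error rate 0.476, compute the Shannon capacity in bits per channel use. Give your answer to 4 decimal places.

Binary symmetric channel: C = 1 − h₂(ε) where h₂ is the binary entropy function.
h₂(0.476) = −0.476·log₂0.476 − 0.524·log₂0.524 = 0.9983.
C = 1 − 0.9983 = 0.0017 bits per channel use.

0.0017 bits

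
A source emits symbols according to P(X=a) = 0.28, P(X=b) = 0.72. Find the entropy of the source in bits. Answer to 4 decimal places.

H(X) = −Σ p·log₂ p.
  −(0.28)·log₂(0.28) = 0.51422
  −(0.72)·log₂(0.72) = 0.34123
Sum: 0.51422 + 0.34123 = 0.8555 bits.

0.8555 bits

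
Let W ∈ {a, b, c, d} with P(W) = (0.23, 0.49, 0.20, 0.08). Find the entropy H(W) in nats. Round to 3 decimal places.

H(W) = −Σ p·ln p.
  −(0.23)·ln(0.23) = 0.3380
  −(0.49)·ln(0.49) = 0.3495
  −(0.20)·ln(0.20) = 0.3219
  −(0.08)·ln(0.08) = 0.2021
Sum: 0.3380 + 0.3495 + 0.3219 + 0.2021 = 1.212 nats.

1.212 nats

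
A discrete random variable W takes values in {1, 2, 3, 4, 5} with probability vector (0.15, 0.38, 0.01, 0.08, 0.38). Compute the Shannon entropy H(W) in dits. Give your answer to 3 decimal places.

H(W) = −Σ p·log₁₀ p.
  −(0.15)·log₁₀(0.15) = 0.1236
  −(0.38)·log₁₀(0.38) = 0.1597
  −(0.01)·log₁₀(0.01) = 0.0200
  −(0.08)·log₁₀(0.08) = 0.0878
  −(0.38)·log₁₀(0.38) = 0.1597
Sum: 0.1236 + 0.1597 + 0.0200 + 0.0878 + 0.1597 = 0.551 dits.

0.551 dits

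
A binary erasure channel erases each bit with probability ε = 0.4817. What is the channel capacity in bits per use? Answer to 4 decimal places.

Binary erasure channel: capacity C = 1 − ε.
C = 1 − 0.4817 = 0.5183 bits per channel use.

0.5183 bits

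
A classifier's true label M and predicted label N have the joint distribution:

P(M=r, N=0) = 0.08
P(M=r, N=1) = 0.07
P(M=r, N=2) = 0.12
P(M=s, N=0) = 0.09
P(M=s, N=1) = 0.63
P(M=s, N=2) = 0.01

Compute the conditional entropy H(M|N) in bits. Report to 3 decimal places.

Chain rule: H(M|N) = H(M,N) − H(N).
Marginals: p(M) = (0.2700, 0.7300), p(N) = (0.1700, 0.7000, 0.1300).
H(M,N) = 1.7262 bits; H(N) = 1.1774 bits.
H(M|N) = 1.7262 − 1.1774 = 0.549 bits.

0.549 bits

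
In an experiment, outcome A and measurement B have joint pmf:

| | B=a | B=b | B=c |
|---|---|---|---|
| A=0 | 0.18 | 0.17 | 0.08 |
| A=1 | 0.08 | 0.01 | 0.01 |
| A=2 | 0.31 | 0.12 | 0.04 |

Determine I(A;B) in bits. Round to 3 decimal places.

0.061 bits

Marginals: p(A) = (0.4300, 0.1000, 0.4700), p(B) = (0.5700, 0.3000, 0.1300).
I(A;B) = H(A) + H(B) − H(A,B).
H(A) = 1.3677, H(B) = 1.3660, H(A,B) = 2.6724.
I(A;B) = 1.3677 + 1.3660 − 2.6724 = 0.061 bits.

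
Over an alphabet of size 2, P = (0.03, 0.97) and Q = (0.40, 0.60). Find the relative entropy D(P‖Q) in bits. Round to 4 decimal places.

D(P‖Q) = Σ p·log₂(p/q).
  0.03·log₂(0.03/0.40) = -0.11211
  0.97·log₂(0.97/0.60) = 0.67223
D(P‖Q) = 0.5601 bits.

0.5601 bits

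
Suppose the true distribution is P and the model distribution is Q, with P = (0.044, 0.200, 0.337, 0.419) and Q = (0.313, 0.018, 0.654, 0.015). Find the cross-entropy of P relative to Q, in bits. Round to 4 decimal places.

H(P,Q) = −Σ p·log₂ q.
  −0.044·log₂(0.313) = 0.07373
  −0.200·log₂(0.018) = 1.15917
  −0.337·log₂(0.654) = 0.20646
  −0.419·log₂(0.015) = 2.53868
H(P,Q) = 3.9780 bits.

3.9780 bits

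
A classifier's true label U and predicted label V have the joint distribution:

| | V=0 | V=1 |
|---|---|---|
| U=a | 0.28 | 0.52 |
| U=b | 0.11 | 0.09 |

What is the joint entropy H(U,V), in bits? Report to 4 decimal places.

1.6677 bits

H(U,V) = −Σ p(x,y)·log₂ p(x,y) over all 4 cells.
  cell (a,0): −0.28·log₂0.28 = 0.51422
  cell (a,1): −0.52·log₂0.52 = 0.49058
  cell (b,0): −0.11·log₂0.11 = 0.35029
  cell (b,1): −0.09·log₂0.09 = 0.31265
Sum = 1.6677 bits.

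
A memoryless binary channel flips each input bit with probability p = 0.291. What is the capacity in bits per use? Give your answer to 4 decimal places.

Binary symmetric channel: C = 1 − h₂(ε) where h₂ is the binary entropy function.
h₂(0.291) = −0.291·log₂0.291 − 0.709·log₂0.709 = 0.8700.
C = 1 − 0.8700 = 0.1300 bits per channel use.

0.1300 bits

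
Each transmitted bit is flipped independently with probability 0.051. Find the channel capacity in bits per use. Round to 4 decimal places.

0.7094 bits

Binary symmetric channel: C = 1 − h₂(ε) where h₂ is the binary entropy function.
h₂(0.051) = −0.051·log₂0.051 − 0.949·log₂0.949 = 0.2906.
C = 1 − 0.2906 = 0.7094 bits per channel use.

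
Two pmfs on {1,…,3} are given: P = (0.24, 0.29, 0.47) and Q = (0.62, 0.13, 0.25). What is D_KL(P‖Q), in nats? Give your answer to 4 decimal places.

0.3016 nats

D(P‖Q) = Σ p·ln(p/q).
  0.24·ln(0.24/0.62) = -0.22778
  0.29·ln(0.29/0.13) = 0.23268
  0.47·ln(0.47/0.25) = 0.29670
D(P‖Q) = 0.3016 nats.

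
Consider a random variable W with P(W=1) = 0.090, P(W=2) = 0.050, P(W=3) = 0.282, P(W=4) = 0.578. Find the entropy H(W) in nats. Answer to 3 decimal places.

1.040 nats

H(W) = −Σ p·ln p.
  −(0.090)·ln(0.090) = 0.2167
  −(0.050)·ln(0.050) = 0.1498
  −(0.282)·ln(0.282) = 0.3570
  −(0.578)·ln(0.578) = 0.3168
Sum: 0.2167 + 0.1498 + 0.3570 + 0.3168 = 1.040 nats.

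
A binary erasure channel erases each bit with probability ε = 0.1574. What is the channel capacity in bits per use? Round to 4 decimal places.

Binary erasure channel: capacity C = 1 − ε.
C = 1 − 0.1574 = 0.8426 bits per channel use.

0.8426 bits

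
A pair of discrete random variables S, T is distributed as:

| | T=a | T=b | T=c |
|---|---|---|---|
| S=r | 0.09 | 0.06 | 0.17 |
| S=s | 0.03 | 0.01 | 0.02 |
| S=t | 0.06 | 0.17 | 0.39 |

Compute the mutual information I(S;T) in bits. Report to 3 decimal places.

0.063 bits

Marginals: p(S) = (0.3200, 0.0600, 0.6200), p(T) = (0.1800, 0.2400, 0.5800).
I(S;T) = H(S) + H(T) − H(S,T).
H(S) = 1.1972, H(T) = 1.3952, H(S,T) = 2.5298.
I(S;T) = 1.1972 + 1.3952 − 2.5298 = 0.063 bits.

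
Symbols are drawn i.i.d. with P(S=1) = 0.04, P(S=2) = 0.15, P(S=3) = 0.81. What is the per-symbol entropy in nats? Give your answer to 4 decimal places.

0.5840 nats

H(S) = −Σ p·ln p.
  −(0.04)·ln(0.04) = 0.12876
  −(0.15)·ln(0.15) = 0.28457
  −(0.81)·ln(0.81) = 0.17068
Sum: 0.12876 + 0.28457 + 0.17068 = 0.5840 nats.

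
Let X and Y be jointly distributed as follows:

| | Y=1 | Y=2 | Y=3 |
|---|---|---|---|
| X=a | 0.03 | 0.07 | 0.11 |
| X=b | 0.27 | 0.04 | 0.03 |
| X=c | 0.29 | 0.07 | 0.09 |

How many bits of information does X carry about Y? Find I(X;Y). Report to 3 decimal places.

Marginals: p(X) = (0.2100, 0.3400, 0.4500), p(Y) = (0.5900, 0.1800, 0.2300).
I(X;Y) = H(X) + H(Y) − H(X,Y).
H(X) = 1.5204, H(Y) = 1.3821, H(X,Y) = 2.7173.
I(X;Y) = 1.5204 + 1.3821 − 2.7173 = 0.185 bits.

0.185 bits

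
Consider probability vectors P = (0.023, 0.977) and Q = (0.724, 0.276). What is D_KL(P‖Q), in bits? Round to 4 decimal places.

1.6673 bits

D(P‖Q) = Σ p·log₂(p/q).
  0.023·log₂(0.023/0.724) = -0.11445
  0.977·log₂(0.977/0.276) = 1.78175
D(P‖Q) = 1.6673 bits.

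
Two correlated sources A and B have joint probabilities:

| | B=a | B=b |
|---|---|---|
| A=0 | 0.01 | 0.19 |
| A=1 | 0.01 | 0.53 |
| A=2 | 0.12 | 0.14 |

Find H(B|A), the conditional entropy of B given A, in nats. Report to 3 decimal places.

Chain rule: H(B|A) = H(A,B) − H(A).
Marginals: p(A) = (0.2000, 0.5400, 0.2600), p(B) = (0.1400, 0.8600).
H(A,B) = 1.2738 nats; H(A) = 1.0049 nats.
H(B|A) = 1.2738 − 1.0049 = 0.269 nats.

0.269 nats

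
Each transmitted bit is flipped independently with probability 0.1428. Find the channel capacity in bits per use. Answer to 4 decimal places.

Binary symmetric channel: C = 1 − h₂(ε) where h₂ is the binary entropy function.
h₂(0.1428) = −0.1428·log₂0.1428 − 0.8572·log₂0.8572 = 0.5915.
C = 1 − 0.5915 = 0.4085 bits per channel use.

0.4085 bits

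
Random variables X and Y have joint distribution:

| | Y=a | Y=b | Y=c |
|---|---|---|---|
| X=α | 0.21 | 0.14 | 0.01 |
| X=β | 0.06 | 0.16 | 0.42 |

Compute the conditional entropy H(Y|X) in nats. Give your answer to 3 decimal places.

0.822 nats

Chain rule: H(Y|X) = H(X,Y) − H(X).
Marginals: p(X) = (0.3600, 0.6400), p(Y) = (0.2700, 0.3000, 0.4300).
H(X,Y) = 1.4754 nats; H(X) = 0.6534 nats.
H(Y|X) = 1.4754 − 0.6534 = 0.822 nats.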